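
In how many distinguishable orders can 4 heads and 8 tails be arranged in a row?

Choose positions for the heads: C(12,4) = 495.

495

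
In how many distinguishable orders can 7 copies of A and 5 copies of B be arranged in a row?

Choose positions for the A's: C(12,7) = 792.

792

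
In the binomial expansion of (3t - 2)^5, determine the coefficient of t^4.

-810

The general term is C(5,j)·(3t)^j·(-2)^(5-j); the t^4 term has j = 4.
C(5,4) = 5.
Coefficient = C(5,4) · 3^4 · (-2)^1 = 5 · 81 · (-2) = -810.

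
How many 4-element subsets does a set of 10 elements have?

210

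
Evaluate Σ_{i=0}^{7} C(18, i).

1 + 18 + 153 + 816 + 3060 + 8568 + 18564 + 31824 = 63004.

63004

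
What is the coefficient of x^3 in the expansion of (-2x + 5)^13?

-22343750000

The general term is C(13,j)·(-2x)^j·(5)^(13-j); the x^3 term has j = 3.
C(13,3) = 286.
Coefficient = C(13,3) · (-2)^3 · 5^10 = 286 · (-8) · 9765625 = -22343750000.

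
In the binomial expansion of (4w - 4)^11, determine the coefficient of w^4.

The general term is C(11,j)·(4w)^j·(-4)^(11-j); the w^4 term has j = 4.
C(11,4) = 330.
Coefficient = C(11,4) · 4^4 · (-4)^7 = 330 · 256 · (-16384) = -1384120320.

-1384120320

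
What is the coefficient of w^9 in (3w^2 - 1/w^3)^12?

General term: C(12,j)·(3w^2)^j·(-1/w^3)^(12-j), with w-exponent 2j − 3(12−j) = 5j − 36.
Set 5j − 36 = 9: j = 9.
C(12,9) = 220; 3^9 = 19683; (-1)^3 = -1.
Coefficient = 220 · 19683 · (-1) = -4330260.

-4330260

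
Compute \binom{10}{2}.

C(10,2) = (10·9) / 2! = 90 / 2 = 45.

45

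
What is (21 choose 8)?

C(21,8) = (21·20·19·18·17·16·15·14) / 8! = 8204716800 / 40320 = 203490.

203490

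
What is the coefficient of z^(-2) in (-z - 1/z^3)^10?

General term: C(10,j)·(-z)^j·(-1/z^3)^(10-j), with z-exponent 1j − 3(10−j) = 4j − 30.
Set 4j − 30 = -2: j = 7.
C(10,7) = 120; (-1)^7 = -1; (-1)^3 = -1.
Coefficient = 120 · (-1) · (-1) = 120.

120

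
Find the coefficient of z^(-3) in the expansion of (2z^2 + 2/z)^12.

General term: C(12,j)·(2z^2)^j·(2/z)^(12-j), with z-exponent 2j − 1(12−j) = 3j − 12.
Set 3j − 12 = -3: j = 3.
C(12,3) = 220; 2^3 = 8; 2^9 = 512.
Coefficient = 220 · 8 · 512 = 901120.

901120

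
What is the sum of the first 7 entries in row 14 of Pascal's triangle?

1 + 14 + 91 + 364 + 1001 + 2002 + 3003 = 6476.

6476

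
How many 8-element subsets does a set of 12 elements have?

495

C(12,8) = C(12,4) by symmetry.
C(12,4) = (12·11·10·9) / 4! = 11880 / 24 = 495.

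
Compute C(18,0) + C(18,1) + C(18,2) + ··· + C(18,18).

262144

The entries of row 18 sum to 2^18 = 262144.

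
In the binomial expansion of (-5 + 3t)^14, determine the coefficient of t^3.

The general term is C(14,j)·(-5)^j·(3t)^(14-j); the t^3 term has j = 11.
C(14,11) = 364.
Coefficient = C(14,11) · (-5)^11 · 3^3 = 364 · (-48828125) · 27 = -479882812500.

-479882812500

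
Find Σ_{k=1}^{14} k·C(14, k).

114688

Differentiating (1+x)^14 and setting x=1: Σ k·C(14,k) = 14·2^13 = 114688.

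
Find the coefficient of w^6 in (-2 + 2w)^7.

-896

The general term is C(7,j)·(-2)^j·(2w)^(7-j); the w^6 term has j = 1.
C(7,1) = 7.
Coefficient = C(7,1) · (-2)^1 · 2^6 = 7 · (-2) · 64 = -896.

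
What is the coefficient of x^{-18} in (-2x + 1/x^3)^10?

General term: C(10,j)·(-2x)^j·(1/x^3)^(10-j), with x-exponent 1j − 3(10−j) = 4j − 30.
Set 4j − 30 = -18: j = 3.
C(10,3) = 120; (-2)^3 = -8; 1^7 = 1.
Coefficient = 120 · (-8) · 1 = -960.

-960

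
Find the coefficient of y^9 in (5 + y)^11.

The general term is C(11,j)·(5)^j·(y)^(11-j); the y^9 term has j = 2.
C(11,2) = 55.
Coefficient = C(11,2) · 5^2 = 55 · 25 = 1375.

1375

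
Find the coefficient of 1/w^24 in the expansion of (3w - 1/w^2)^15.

-945

General term: C(15,j)·(3w)^j·(-1/w^2)^(15-j), with w-exponent 1j − 2(15−j) = 3j − 30.
Set 3j − 30 = -24: j = 2.
C(15,2) = 105; 3^2 = 9; (-1)^13 = -1.
Coefficient = 105 · 9 · (-1) = -945.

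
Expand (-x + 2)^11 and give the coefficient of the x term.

-11264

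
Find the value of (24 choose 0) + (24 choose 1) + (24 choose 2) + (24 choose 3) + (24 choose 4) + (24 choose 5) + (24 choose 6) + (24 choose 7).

536155

1 + 24 + 276 + 2024 + 10626 + 42504 + 134596 + 346104 = 536155.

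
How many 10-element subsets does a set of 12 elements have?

66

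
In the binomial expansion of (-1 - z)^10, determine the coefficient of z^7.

120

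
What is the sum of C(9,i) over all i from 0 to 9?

The entries of row 9 sum to 2^9 = 512.

512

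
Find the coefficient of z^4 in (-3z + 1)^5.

405

The general term is C(5,j)·(-3z)^j·(1)^(5-j); the z^4 term has j = 4.
C(5,4) = 5.
Coefficient = C(5,4) · (-3)^4 = 5 · 81 = 405.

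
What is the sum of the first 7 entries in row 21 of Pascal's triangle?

1 + 21 + 210 + 1330 + 5985 + 20349 + 54264 = 82160.

82160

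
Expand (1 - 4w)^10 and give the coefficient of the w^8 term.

The general term is C(10,j)·(1)^j·(-4w)^(10-j); the w^8 term has j = 2.
C(10,2) = 45.
Coefficient = C(10,2) · (-4)^8 = 45 · 65536 = 2949120.

2949120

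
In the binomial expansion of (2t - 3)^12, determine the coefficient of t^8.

10264320

The general term is C(12,j)·(2t)^j·(-3)^(12-j); the t^8 term has j = 8.
C(12,8) = 495.
Coefficient = C(12,8) · 2^8 · (-3)^4 = 495 · 256 · 81 = 10264320.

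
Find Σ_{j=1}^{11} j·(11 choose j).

11264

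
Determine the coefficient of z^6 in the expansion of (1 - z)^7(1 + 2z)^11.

-1995

Coefficient of z^6 = Σ_{j} C(7,j)·(-1)^j·C(11,6-j)·2^(6-j) for j from 0 to 6.
= 29568 + (-103488) + 110880 + (-46200) + 7700 + (-462) + 7 = -1995.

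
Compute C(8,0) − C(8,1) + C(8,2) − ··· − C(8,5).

-21

The partial alternating sum Σ_{k=0}^{5} (−1)^k C(8,k) = (−1)^5 C(7,5) = -21.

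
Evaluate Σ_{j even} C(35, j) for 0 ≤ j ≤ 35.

Even-j terms of row 35 sum to 2^34 = 17179869184.

17179869184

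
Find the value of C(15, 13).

105

C(15,13) = C(15,2) by symmetry.
C(15,2) = (15·14) / 2! = 210 / 2 = 105.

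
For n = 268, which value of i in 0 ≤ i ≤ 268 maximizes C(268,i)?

C(268,i) is maximized at i = 268/2 = 134.

134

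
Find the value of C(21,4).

5985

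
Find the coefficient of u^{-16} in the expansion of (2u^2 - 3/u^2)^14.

-515852064

General term: C(14,j)·(2u^2)^j·(-3/u^2)^(14-j), with u-exponent 2j − 2(14−j) = 4j − 28.
Set 4j − 28 = -16: j = 3.
C(14,3) = 364; 2^3 = 8; (-3)^11 = -177147.
Coefficient = 364 · 8 · (-177147) = -515852064.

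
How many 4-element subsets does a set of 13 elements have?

715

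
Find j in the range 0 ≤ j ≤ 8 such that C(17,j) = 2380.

4

C(17,j) increases on 0 ≤ j ≤ 8. C(17,3) = 680 and C(17,4) = 2380, so j = 4.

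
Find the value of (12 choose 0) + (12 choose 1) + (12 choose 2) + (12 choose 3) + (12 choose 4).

794

1 + 12 + 66 + 220 + 495 = 794.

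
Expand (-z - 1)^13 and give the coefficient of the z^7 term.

The general term is C(13,j)·(-z)^j·(-1)^(13-j); the z^7 term has j = 7.
C(13,7) = 1716.
Coefficient = C(13,7) · (-1)^7 = 1716 · (-1) = -1716.

-1716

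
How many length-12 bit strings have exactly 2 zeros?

Choose the 2 positions: C(12,2) = 66.

66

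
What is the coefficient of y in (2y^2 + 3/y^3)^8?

48384

General term: C(8,j)·(2y^2)^j·(3/y^3)^(8-j), with y-exponent 2j − 3(8−j) = 5j − 24.
Set 5j − 24 = 1: j = 5.
C(8,5) = 56; 2^5 = 32; 3^3 = 27.
Coefficient = 56 · 32 · 27 = 48384.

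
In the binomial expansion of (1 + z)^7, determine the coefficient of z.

The general term is C(7,j)·(1)^j·(z)^(7-j); the z^1 term has j = 6.
C(7,6) = 7.
Coefficient = C(7,6) = 7.

7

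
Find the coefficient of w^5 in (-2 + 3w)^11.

7185024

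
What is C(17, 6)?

12376

C(17,6) = (17·16·15·14·13·12) / 6! = 8910720 / 720 = 12376.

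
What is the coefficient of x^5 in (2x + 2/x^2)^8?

General term: C(8,j)·(2x)^j·(2/x^2)^(8-j), with x-exponent 1j − 2(8−j) = 3j − 16.
Set 3j − 16 = 5: j = 7.
C(8,7) = 8; 2^7 = 128; 2^1 = 2.
Coefficient = 8 · 128 · 2 = 2048.

2048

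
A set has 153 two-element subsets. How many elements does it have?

18

n(n−1)/2 = 153 ⇒ n(n−1) = 306. Since 18·17 = 306, n = 18.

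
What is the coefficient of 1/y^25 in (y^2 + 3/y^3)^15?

241805655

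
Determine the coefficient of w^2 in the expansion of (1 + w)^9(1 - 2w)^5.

-14

Coefficient of w^2 = Σ_{j} C(9,j)·1^j·C(5,2-j)·(-2)^(2-j) for j from 0 to 2.
= 40 + (-90) + 36 = -14.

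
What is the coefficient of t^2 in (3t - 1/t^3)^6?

General term: C(6,j)·(3t)^j·(-1/t^3)^(6-j), with t-exponent 1j − 3(6−j) = 4j − 18.
Set 4j − 18 = 2: j = 5.
C(6,5) = 6; 3^5 = 243; (-1)^1 = -1.
Coefficient = 6 · 243 · (-1) = -1458.

-1458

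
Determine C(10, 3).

C(10,3) = (10·9·8) / 3! = 720 / 6 = 120.

120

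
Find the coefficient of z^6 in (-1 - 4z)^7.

The general term is C(7,j)·(-1)^j·(-4z)^(7-j); the z^6 term has j = 1.
C(7,1) = 7.
Coefficient = C(7,1) · (-1)^1 · (-4)^6 = 7 · (-1) · 4096 = -28672.

-28672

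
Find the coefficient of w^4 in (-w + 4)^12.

The general term is C(12,j)·(-w)^j·(4)^(12-j); the w^4 term has j = 4.
C(12,4) = 495.
Coefficient = C(12,4) · 4^8 = 495 · 65536 = 32440320.

32440320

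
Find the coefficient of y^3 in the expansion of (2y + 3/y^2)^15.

General term: C(15,j)·(2y)^j·(3/y^2)^(15-j), with y-exponent 1j − 2(15−j) = 3j − 30.
Set 3j − 30 = 3: j = 11.
C(15,11) = 1365; 2^11 = 2048; 3^4 = 81.
Coefficient = 1365 · 2048 · 81 = 226437120.

226437120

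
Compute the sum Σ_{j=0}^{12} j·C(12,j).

24576

Since j·C(12,j) = 12·C(11,j−1), the sum is 12·2^11 = 12·2048 = 24576.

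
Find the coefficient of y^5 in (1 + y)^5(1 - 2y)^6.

Coefficient of y^5 = Σ_{j} C(5,j)·1^j·C(6,5-j)·(-2)^(5-j) for j from 0 to 5.
= (-192) + 1200 + (-1600) + 600 + (-60) + 1 = -51.

-51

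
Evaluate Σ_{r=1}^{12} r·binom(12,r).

24576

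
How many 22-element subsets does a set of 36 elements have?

3796297200

C(36,22) = C(36,14) by symmetry.
C(36,14) = (36·35·34·33·32·31·30·29·28·27·26·25·24·23) / 14! = 330954702783344640000 / 87178291200 = 3796297200.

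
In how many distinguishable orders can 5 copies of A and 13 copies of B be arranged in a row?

8568

Choose positions for the A's: C(18,5) = 8568.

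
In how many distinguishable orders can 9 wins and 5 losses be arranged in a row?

2002

Choose positions for the wins: C(14,9) = 2002.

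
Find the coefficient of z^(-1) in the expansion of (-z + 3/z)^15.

General term: C(15,j)·(-z)^j·(3/z)^(15-j), with z-exponent 1j − 1(15−j) = 2j − 15.
Set 2j − 15 = -1: j = 7.
C(15,7) = 6435; (-1)^7 = -1; 3^8 = 6561.
Coefficient = 6435 · (-1) · 6561 = -42220035.

-42220035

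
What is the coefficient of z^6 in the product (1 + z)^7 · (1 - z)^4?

14

Coefficient of z^6 = Σ_{j} C(7,j)·1^j·C(4,6-j)·(-1)^(6-j) for j from 2 to 6.
= 21 + (-140) + 210 + (-84) + 7 = 14.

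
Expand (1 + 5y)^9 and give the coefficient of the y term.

The general term is C(9,j)·(1)^j·(5y)^(9-j); the y^1 term has j = 8.
C(9,8) = 9.
Coefficient = C(9,8) · 5^1 = 9 · 5 = 45.

45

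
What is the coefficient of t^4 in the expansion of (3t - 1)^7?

-2835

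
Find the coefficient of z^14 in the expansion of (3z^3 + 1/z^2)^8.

General term: C(8,j)·(3z^3)^j·(1/z^2)^(8-j), with z-exponent 3j − 2(8−j) = 5j − 16.
Set 5j − 16 = 14: j = 6.
C(8,6) = 28; 3^6 = 729; 1^2 = 1.
Coefficient = 28 · 729 · 1 = 20412.

20412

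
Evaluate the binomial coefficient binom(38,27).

C(38,27) = C(38,11) by symmetry.
C(38,11) = (38·37·36·35·34·33·32·31·30·29·28) / 11! = 48032775105638400 / 39916800 = 1203322288.

1203322288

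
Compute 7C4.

35

C(7,4) = C(7,3) by symmetry.
C(7,3) = (7·6·5) / 3! = 210 / 6 = 35.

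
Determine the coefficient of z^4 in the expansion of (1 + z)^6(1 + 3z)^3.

762

Coefficient of z^4 = Σ_{j} C(6,j)·1^j·C(3,4-j)·3^(4-j) for j from 1 to 4.
= 162 + 405 + 180 + 15 = 762.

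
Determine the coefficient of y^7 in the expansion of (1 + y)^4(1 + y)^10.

(1 + y)^4(1 + y)^10 = (1 + y)^14, so the coefficient of y^7 is C(14,7)·1^7 = 3432·1 = 3432.

3432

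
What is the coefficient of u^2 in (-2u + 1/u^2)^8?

1792

General term: C(8,j)·(-2u)^j·(1/u^2)^(8-j), with u-exponent 1j − 2(8−j) = 3j − 16.
Set 3j − 16 = 2: j = 6.
C(8,6) = 28; (-2)^6 = 64; 1^2 = 1.
Coefficient = 28 · 64 · 1 = 1792.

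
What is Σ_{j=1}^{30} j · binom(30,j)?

16106127360

Differentiating (1+x)^30 and setting x=1: Σ j·C(30,j) = 30·2^29 = 16106127360.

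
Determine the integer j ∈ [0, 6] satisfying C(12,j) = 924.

6

C(12,j) increases on 0 ≤ j ≤ 6. C(12,5) = 792 and C(12,6) = 924, so j = 6.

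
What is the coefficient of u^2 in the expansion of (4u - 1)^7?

The general term is C(7,j)·(4u)^j·(-1)^(7-j); the u^2 term has j = 2.
C(7,2) = 21.
Coefficient = C(7,2) · 4^2 · (-1)^5 = 21 · 16 · (-1) = -336.

-336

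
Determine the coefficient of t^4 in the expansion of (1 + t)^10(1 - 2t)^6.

110

Coefficient of t^4 = Σ_{j} C(10,j)·1^j·C(6,4-j)·(-2)^(4-j) for j from 0 to 4.
= 240 + (-1600) + 2700 + (-1440) + 210 = 110.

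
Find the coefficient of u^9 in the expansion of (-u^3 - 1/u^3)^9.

General term: C(9,j)·(-u^3)^j·(-1/u^3)^(9-j), with u-exponent 3j − 3(9−j) = 6j − 27.
Set 6j − 27 = 9: j = 6.
C(9,6) = 84; (-1)^6 = 1; (-1)^3 = -1.
Coefficient = 84 · 1 · (-1) = -84.

-84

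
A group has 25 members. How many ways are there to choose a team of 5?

53130

This is C(25,5) = 53130.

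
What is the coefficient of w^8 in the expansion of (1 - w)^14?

3003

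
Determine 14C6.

3003

C(14,6) = (14·13·12·11·10·9) / 6! = 2162160 / 720 = 3003.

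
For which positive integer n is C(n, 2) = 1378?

53

n(n−1)/2 = 1378 ⇒ n(n−1) = 2756. Since 53·52 = 2756, n = 53.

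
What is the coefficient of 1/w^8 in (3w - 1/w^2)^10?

General term: C(10,j)·(3w)^j·(-1/w^2)^(10-j), with w-exponent 1j − 2(10−j) = 3j − 20.
Set 3j − 20 = -8: j = 4.
C(10,4) = 210; 3^4 = 81; (-1)^6 = 1.
Coefficient = 210 · 81 · 1 = 17010.

17010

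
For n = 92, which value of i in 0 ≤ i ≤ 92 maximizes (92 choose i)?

46

C(92,i) is maximized at i = 92/2 = 46.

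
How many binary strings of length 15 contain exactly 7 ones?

Choose the 7 positions: C(15,7) = 6435.

6435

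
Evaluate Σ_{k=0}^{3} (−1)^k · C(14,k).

-286

The partial alternating sum Σ_{k=0}^{3} (−1)^k C(14,k) = (−1)^3 C(13,3) = -286.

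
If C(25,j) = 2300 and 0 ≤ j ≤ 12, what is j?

C(25,j) increases on 0 ≤ j ≤ 12. C(25,2) = 300 and C(25,3) = 2300, so j = 3.

3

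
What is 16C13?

C(16,13) = C(16,3) by symmetry.
C(16,3) = (16·15·14) / 3! = 3360 / 6 = 560.

560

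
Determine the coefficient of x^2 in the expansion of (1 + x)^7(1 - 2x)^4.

Coefficient of x^2 = Σ_{j} C(7,j)·1^j·C(4,2-j)·(-2)^(2-j) for j from 0 to 2.
= 24 + (-56) + 21 = -11.

-11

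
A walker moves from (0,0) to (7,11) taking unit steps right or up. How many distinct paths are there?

Each path is a sequence of 18 steps with 7 rights: C(18,7) = 31824.

31824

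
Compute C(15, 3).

455

C(15,3) = (15·14·13) / 3! = 2730 / 6 = 455.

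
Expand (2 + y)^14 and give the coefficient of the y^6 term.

768768

The general term is C(14,j)·(2)^j·(y)^(14-j); the y^6 term has j = 8.
C(14,8) = 3003.
Coefficient = C(14,8) · 2^8 = 3003 · 256 = 768768.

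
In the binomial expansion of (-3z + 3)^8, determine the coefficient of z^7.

The general term is C(8,j)·(-3z)^j·(3)^(8-j); the z^7 term has j = 7.
C(8,7) = 8.
Coefficient = C(8,7) · (-3)^7 · 3^1 = 8 · (-2187) · 3 = -52488.

-52488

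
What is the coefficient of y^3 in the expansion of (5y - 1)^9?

The general term is C(9,j)·(5y)^j·(-1)^(9-j); the y^3 term has j = 3.
C(9,3) = 84.
Coefficient = C(9,3) · 5^3 = 84 · 125 = 10500.

10500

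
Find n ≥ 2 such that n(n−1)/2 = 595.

35

n(n−1)/2 = 595 ⇒ n(n−1) = 1190. Since 35·34 = 1190, n = 35.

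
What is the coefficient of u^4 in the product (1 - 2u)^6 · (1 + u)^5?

Coefficient of u^4 = Σ_{j} C(6,j)·(-2)^j·C(5,4-j)·1^(4-j) for j from 0 to 4.
= 5 + (-120) + 600 + (-800) + 240 = -75.

-75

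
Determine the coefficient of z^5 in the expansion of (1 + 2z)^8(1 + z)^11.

Coefficient of z^5 = Σ_{j} C(8,j)·2^j·C(11,5-j)·1^(5-j) for j from 0 to 5.
= 462 + 5280 + 18480 + 24640 + 12320 + 1792 = 62974.

62974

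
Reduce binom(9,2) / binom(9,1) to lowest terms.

C(n,k+1)/C(n,k) = (n−k)/(k+1) = (9−1)/(1+1) = 8/2 = 4.

4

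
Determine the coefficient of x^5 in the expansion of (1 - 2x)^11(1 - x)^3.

-34804

Coefficient of x^5 = Σ_{j} C(11,j)·(-2)^j·C(3,5-j)·(-1)^(5-j) for j from 2 to 5.
= (-220) + (-3960) + (-15840) + (-14784) = -34804.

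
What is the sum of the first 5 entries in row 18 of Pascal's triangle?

4048

1 + 18 + 153 + 816 + 3060 = 4048.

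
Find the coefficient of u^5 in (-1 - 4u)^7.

-21504

The general term is C(7,j)·(-1)^j·(-4u)^(7-j); the u^5 term has j = 2.
C(7,2) = 21.
Coefficient = C(7,2) · (-4)^5 = 21 · (-1024) = -21504.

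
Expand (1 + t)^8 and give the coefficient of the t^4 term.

The general term is C(8,j)·(1)^j·(t)^(8-j); the t^4 term has j = 4.
C(8,4) = 70.
Coefficient = C(8,4) = 70.

70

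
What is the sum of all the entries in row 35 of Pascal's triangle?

The entries of row 35 sum to 2^35 = 34359738368.

34359738368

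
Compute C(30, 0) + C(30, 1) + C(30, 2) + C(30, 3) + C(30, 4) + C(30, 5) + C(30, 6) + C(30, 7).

2804012

1 + 30 + 435 + 4060 + 27405 + 142506 + 593775 + 2035800 = 2804012.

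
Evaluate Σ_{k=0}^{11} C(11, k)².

By Vandermonde's identity, Σ C(11,k)² = C(22,11) = 705432.

705432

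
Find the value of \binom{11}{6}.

C(11,6) = C(11,5) by symmetry.
C(11,5) = (11·10·9·8·7) / 5! = 55440 / 120 = 462.

462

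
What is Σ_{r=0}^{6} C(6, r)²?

By Vandermonde's identity, Σ C(6,r)² = C(12,6) = 924.

924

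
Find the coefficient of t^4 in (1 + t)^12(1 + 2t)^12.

Coefficient of t^4 = Σ_{j} C(12,j)·1^j·C(12,4-j)·2^(4-j) for j from 0 to 4.
= 7920 + 21120 + 17424 + 5280 + 495 = 52239.

52239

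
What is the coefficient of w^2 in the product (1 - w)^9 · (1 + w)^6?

-3

Coefficient of w^2 = Σ_{j} C(9,j)·(-1)^j·C(6,2-j)·1^(2-j) for j from 0 to 2.
= 15 + (-54) + 36 = -3.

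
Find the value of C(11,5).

462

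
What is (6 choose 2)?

C(6,2) = (6·5) / 2! = 30 / 2 = 15.

15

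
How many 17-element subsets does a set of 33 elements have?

1166803110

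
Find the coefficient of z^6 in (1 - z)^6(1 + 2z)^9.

Coefficient of z^6 = Σ_{j} C(6,j)·(-1)^j·C(9,6-j)·2^(6-j) for j from 0 to 6.
= 5376 + (-24192) + 30240 + (-13440) + 2160 + (-108) + 1 = 37.

37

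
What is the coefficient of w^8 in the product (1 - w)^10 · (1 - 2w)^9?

Coefficient of w^8 = Σ_{j} C(10,j)·(-1)^j·C(9,8-j)·(-2)^(8-j) for j from 0 to 8.
= 2304 + 46080 + 241920 + 483840 + 423360 + 169344 + 30240 + 2160 + 45 = 1399293.

1399293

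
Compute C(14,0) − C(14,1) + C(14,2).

The partial alternating sum Σ_{k=0}^{2} (−1)^k C(14,k) = (−1)^2 C(13,2) = 78.

78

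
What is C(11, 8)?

C(11,8) = C(11,3) by symmetry.
C(11,3) = (11·10·9) / 3! = 990 / 6 = 165.

165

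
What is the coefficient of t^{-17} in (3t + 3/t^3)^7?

15309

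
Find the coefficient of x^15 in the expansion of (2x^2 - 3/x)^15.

-747242496

General term: C(15,j)·(2x^2)^j·(-3/x)^(15-j), with x-exponent 2j − 1(15−j) = 3j − 15.
Set 3j − 15 = 15: j = 10.
C(15,10) = 3003; 2^10 = 1024; (-3)^5 = -243.
Coefficient = 3003 · 1024 · (-243) = -747242496.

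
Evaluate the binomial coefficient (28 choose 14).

40116600

C(28,14) = (28·27·26·25·24·23·22·21·20·19·18·17·16·15) / 14! = 3497296636753920000 / 87178291200 = 40116600.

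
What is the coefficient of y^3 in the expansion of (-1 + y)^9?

The general term is C(9,j)·(-1)^j·(y)^(9-j); the y^3 term has j = 6.
C(9,6) = 84.
Coefficient = C(9,6) = 84.

84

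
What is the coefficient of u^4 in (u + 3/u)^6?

General term: C(6,j)·(u)^j·(3/u)^(6-j), with u-exponent 1j − 1(6−j) = 2j − 6.
Set 2j − 6 = 4: j = 5.
C(6,5) = 6; 1^5 = 1; 3^1 = 3.
Coefficient = 6 · 1 · 3 = 18.

18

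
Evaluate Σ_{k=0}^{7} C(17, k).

41226

1 + 17 + 136 + 680 + 2380 + 6188 + 12376 + 19448 = 41226.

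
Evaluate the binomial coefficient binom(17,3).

680

C(17,3) = (17·16·15) / 3! = 4080 / 6 = 680.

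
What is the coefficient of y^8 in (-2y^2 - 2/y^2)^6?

General term: C(6,j)·(-2y^2)^j·(-2/y^2)^(6-j), with y-exponent 2j − 2(6−j) = 4j − 12.
Set 4j − 12 = 8: j = 5.
C(6,5) = 6; (-2)^5 = -32; (-2)^1 = -2.
Coefficient = 6 · (-32) · (-2) = 384.

384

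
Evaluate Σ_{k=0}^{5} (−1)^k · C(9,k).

-56

The partial alternating sum Σ_{k=0}^{5} (−1)^k C(9,k) = (−1)^5 C(8,5) = -56.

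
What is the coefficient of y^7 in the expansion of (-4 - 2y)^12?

103809024

The general term is C(12,j)·(-4)^j·(-2y)^(12-j); the y^7 term has j = 5.
C(12,5) = 792.
Coefficient = C(12,5) · (-4)^5 · (-2)^7 = 792 · (-1024) · (-128) = 103809024.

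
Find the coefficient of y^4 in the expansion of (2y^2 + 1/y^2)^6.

General term: C(6,j)·(2y^2)^j·(1/y^2)^(6-j), with y-exponent 2j − 2(6−j) = 4j − 12.
Set 4j − 12 = 4: j = 4.
C(6,4) = 15; 2^4 = 16; 1^2 = 1.
Coefficient = 15 · 16 · 1 = 240.

240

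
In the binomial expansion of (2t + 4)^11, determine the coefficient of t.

23068672

The general term is C(11,j)·(2t)^j·(4)^(11-j); the t^1 term has j = 1.
C(11,1) = 11.
Coefficient = C(11,1) · 2^1 · 4^10 = 11 · 2 · 1048576 = 23068672.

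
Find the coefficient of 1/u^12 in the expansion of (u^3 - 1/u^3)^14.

-2002

General term: C(14,j)·(u^3)^j·(-1/u^3)^(14-j), with u-exponent 3j − 3(14−j) = 6j − 42.
Set 6j − 42 = -12: j = 5.
C(14,5) = 2002; 1^5 = 1; (-1)^9 = -1.
Coefficient = 2002 · 1 · (-1) = -2002.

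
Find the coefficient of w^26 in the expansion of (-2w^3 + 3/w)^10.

-15360

General term: C(10,j)·(-2w^3)^j·(3/w)^(10-j), with w-exponent 3j − 1(10−j) = 4j − 10.
Set 4j − 10 = 26: j = 9.
C(10,9) = 10; (-2)^9 = -512; 3^1 = 3.
Coefficient = 10 · (-512) · 3 = -15360.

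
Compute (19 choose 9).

92378

C(19,9) = (19·18·17·16·15·14·13·12·11) / 9! = 33522128640 / 362880 = 92378.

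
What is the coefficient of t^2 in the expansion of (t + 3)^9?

The general term is C(9,j)·(t)^j·(3)^(9-j); the t^2 term has j = 2.
C(9,2) = 36.
Coefficient = C(9,2) · 3^7 = 36 · 2187 = 78732.

78732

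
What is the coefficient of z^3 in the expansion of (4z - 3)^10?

-16796160

The general term is C(10,j)·(4z)^j·(-3)^(10-j); the z^3 term has j = 3.
C(10,3) = 120.
Coefficient = C(10,3) · 4^3 · (-3)^7 = 120 · 64 · (-2187) = -16796160.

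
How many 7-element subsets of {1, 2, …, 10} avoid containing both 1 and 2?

64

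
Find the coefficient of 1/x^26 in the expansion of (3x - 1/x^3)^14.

81081

General term: C(14,j)·(3x)^j·(-1/x^3)^(14-j), with x-exponent 1j − 3(14−j) = 4j − 42.
Set 4j − 42 = -26: j = 4.
C(14,4) = 1001; 3^4 = 81; (-1)^10 = 1.
Coefficient = 1001 · 81 · 1 = 81081.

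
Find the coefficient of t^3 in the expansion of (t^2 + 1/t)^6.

General term: C(6,j)·(t^2)^j·(1/t)^(6-j), with t-exponent 2j − 1(6−j) = 3j − 6.
Set 3j − 6 = 3: j = 3.
C(6,3) = 20; 1^3 = 1; 1^3 = 1.
Coefficient = 20 · 1 · 1 = 20.

20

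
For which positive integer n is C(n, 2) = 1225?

n(n−1)/2 = 1225 ⇒ n(n−1) = 2450. Since 50·49 = 2450, n = 50.

50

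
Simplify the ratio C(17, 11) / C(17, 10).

C(n,k+1)/C(n,k) = (n−k)/(k+1) = (17−10)/(10+1) = 7/11.

7/11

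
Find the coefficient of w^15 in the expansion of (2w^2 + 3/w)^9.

General term: C(9,j)·(2w^2)^j·(3/w)^(9-j), with w-exponent 2j − 1(9−j) = 3j − 9.
Set 3j − 9 = 15: j = 8.
C(9,8) = 9; 2^8 = 256; 3^1 = 3.
Coefficient = 9 · 256 · 3 = 6912.

6912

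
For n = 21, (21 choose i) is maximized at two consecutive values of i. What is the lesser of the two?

For odd n = 21, C(21,i) peaks at i = (n−1)/2 and (n+1)/2; the lesser is 10.

10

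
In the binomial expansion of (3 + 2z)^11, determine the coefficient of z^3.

The general term is C(11,j)·(3)^j·(2z)^(11-j); the z^3 term has j = 8.
C(11,8) = 165.
Coefficient = C(11,8) · 3^8 · 2^3 = 165 · 6561 · 8 = 8660520.

8660520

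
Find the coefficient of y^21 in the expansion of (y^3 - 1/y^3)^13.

-286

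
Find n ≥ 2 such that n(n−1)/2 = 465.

31

n(n−1)/2 = 465 ⇒ n(n−1) = 930. Since 31·30 = 930, n = 31.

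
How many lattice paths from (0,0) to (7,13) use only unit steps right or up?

Each path is a sequence of 20 steps with 7 rights: C(20,7) = 77520.

77520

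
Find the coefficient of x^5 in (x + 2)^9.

2016

The general term is C(9,j)·(x)^j·(2)^(9-j); the x^5 term has j = 5.
C(9,5) = 126.
Coefficient = C(9,5) · 2^4 = 126 · 16 = 2016.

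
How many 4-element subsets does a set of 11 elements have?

330

C(11,4) = (11·10·9·8) / 4! = 7920 / 24 = 330.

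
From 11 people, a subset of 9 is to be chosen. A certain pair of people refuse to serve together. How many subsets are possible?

19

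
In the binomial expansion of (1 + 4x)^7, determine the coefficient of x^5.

21504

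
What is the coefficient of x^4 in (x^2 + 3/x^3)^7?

189

General term: C(7,j)·(x^2)^j·(3/x^3)^(7-j), with x-exponent 2j − 3(7−j) = 5j − 21.
Set 5j − 21 = 4: j = 5.
C(7,5) = 21; 1^5 = 1; 3^2 = 9.
Coefficient = 21 · 1 · 9 = 189.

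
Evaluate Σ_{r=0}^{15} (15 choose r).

32768

Setting x = 1 in (1+x)^15 gives Σ C(15,r) = 2^15 = 32768.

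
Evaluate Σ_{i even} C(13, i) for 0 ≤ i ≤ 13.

Half of (1+1)^13 + (1−1)^13 gives the even-index sum: 2^12 = 4096.

4096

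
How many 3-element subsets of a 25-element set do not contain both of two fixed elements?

2277

All 3-subsets: C(25,3) = 2300. Those containing both fixed elements: C(23,1) = 23.
2300 − 23 = 2277.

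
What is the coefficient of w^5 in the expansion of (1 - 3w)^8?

The general term is C(8,j)·(1)^j·(-3w)^(8-j); the w^5 term has j = 3.
C(8,3) = 56.
Coefficient = C(8,3) · (-3)^5 = 56 · (-243) = -13608.

-13608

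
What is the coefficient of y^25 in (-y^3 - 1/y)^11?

-55

General term: C(11,j)·(-y^3)^j·(-1/y)^(11-j), with y-exponent 3j − 1(11−j) = 4j − 11.
Set 4j − 11 = 25: j = 9.
C(11,9) = 55; (-1)^9 = -1; (-1)^2 = 1.
Coefficient = 55 · (-1) · 1 = -55.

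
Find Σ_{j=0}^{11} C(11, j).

2048

The entries of row 11 sum to 2^11 = 2048.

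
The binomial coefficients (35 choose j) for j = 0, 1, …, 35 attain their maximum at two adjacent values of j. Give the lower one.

17

For odd n = 35, C(35,j) peaks at j = (n−1)/2 and (n+1)/2; the lower is 17.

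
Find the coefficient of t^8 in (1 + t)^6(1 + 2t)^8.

Coefficient of t^8 = Σ_{j} C(6,j)·1^j·C(8,8-j)·2^(8-j) for j from 0 to 6.
= 256 + 6144 + 26880 + 35840 + 16800 + 2688 + 112 = 88720.

88720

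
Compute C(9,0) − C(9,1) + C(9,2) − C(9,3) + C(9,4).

70

The partial alternating sum Σ_{k=0}^{4} (−1)^k C(9,k) = (−1)^4 C(8,4) = 70.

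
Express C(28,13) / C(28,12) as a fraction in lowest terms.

16/13

C(n,k+1)/C(n,k) = (n−k)/(k+1) = (28−12)/(12+1) = 16/13.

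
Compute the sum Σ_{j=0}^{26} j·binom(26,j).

872415232

Differentiating (1+x)^26 and setting x=1: Σ j·C(26,j) = 26·2^25 = 872415232.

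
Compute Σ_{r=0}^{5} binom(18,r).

12616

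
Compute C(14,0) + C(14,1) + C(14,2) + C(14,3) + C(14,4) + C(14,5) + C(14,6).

1 + 14 + 91 + 364 + 1001 + 2002 + 3003 = 6476.

6476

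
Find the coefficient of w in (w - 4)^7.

28672

The general term is C(7,j)·(w)^j·(-4)^(7-j); the w^1 term has j = 1.
C(7,1) = 7.
Coefficient = C(7,1) · (-4)^6 = 7 · 4096 = 28672.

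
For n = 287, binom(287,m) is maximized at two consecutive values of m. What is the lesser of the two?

For odd n = 287, C(287,m) peaks at m = (n−1)/2 and (n+1)/2; the lesser is 143.

143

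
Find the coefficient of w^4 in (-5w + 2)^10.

8400000

The general term is C(10,j)·(-5w)^j·(2)^(10-j); the w^4 term has j = 4.
C(10,4) = 210.
Coefficient = C(10,4) · (-5)^4 · 2^6 = 210 · 625 · 64 = 8400000.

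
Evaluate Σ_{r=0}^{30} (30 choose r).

Setting x = 1 in (1+x)^30 gives Σ C(30,r) = 2^30 = 1073741824.

1073741824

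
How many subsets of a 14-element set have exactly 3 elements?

364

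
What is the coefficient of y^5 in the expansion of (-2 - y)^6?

The general term is C(6,j)·(-2)^j·(-y)^(6-j); the y^5 term has j = 1.
C(6,1) = 6.
Coefficient = C(6,1) · (-2)^1 · (-1)^5 = 6 · (-2) · (-1) = 12.

12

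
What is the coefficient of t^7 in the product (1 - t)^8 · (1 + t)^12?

-112

Coefficient of t^7 = Σ_{j} C(8,j)·(-1)^j·C(12,7-j)·1^(7-j) for j from 0 to 7.
= 792 + (-7392) + 22176 + (-27720) + 15400 + (-3696) + 336 + (-8) = -112.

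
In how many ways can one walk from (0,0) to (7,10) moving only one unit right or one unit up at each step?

Each path is a sequence of 17 steps with 7 rights: C(17,7) = 19448.

19448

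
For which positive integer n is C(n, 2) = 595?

35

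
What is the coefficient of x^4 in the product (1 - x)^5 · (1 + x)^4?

6

Coefficient of x^4 = Σ_{j} C(5,j)·(-1)^j·C(4,4-j)·1^(4-j) for j from 0 to 4.
= 1 + (-20) + 60 + (-40) + 5 = 6.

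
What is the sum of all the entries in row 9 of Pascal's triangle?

512

The entries of row 9 sum to 2^9 = 512.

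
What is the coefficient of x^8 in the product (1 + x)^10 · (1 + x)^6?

12870

Coefficient of x^8 = Σ_{j} C(10,j)·C(6,8-j) for j from 2 to 8.
= 45 + 720 + 3150 + 5040 + 3150 + 720 + 45 = 12870.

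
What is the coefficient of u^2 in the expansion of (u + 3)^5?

The general term is C(5,j)·(u)^j·(3)^(5-j); the u^2 term has j = 2.
C(5,2) = 10.
Coefficient = C(5,2) · 3^3 = 10 · 27 = 270.

270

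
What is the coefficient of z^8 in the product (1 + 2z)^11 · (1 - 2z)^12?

84480

Coefficient of z^8 = Σ_{j} C(11,j)·2^j·C(12,8-j)·(-2)^(8-j) for j from 0 to 8.
= 126720 + (-2230272) + 13009920 + (-33454080) + 41817600 + (-26019840) + 7805952 + (-1013760) + 42240 = 84480.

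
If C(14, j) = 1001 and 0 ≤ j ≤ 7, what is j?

4

C(14,j) increases on 0 ≤ j ≤ 7. C(14,3) = 364 and C(14,4) = 1001, so j = 4.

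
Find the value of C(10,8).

C(10,8) = C(10,2) by symmetry.
C(10,2) = (10·9) / 2! = 90 / 2 = 45.

45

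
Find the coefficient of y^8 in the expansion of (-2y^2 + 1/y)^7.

General term: C(7,j)·(-2y^2)^j·(1/y)^(7-j), with y-exponent 2j − 1(7−j) = 3j − 7.
Set 3j − 7 = 8: j = 5.
C(7,5) = 21; (-2)^5 = -32; 1^2 = 1.
Coefficient = 21 · (-32) · 1 = -672.

-672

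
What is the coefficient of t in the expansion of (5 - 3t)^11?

The general term is C(11,j)·(5)^j·(-3t)^(11-j); the t^1 term has j = 10.
C(11,10) = 11.
Coefficient = C(11,10) · 5^10 · (-3)^1 = 11 · 9765625 · (-3) = -322265625.

-322265625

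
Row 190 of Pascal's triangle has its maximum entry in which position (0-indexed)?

C(190,k) is maximized at k = 190/2 = 95.

95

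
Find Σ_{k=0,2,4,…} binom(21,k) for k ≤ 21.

1048576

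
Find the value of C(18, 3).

816

C(18,3) = (18·17·16) / 3! = 4896 / 6 = 816.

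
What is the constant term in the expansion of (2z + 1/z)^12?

59136

General term: C(12,j)·(2z)^j·(1/z)^(12-j), with z-exponent 1j − 1(12−j) = 2j − 12.
Set 2j − 12 = 0: j = 6.
C(12,6) = 924; 2^6 = 64; 1^6 = 1.
Coefficient = 924 · 64 · 1 = 59136.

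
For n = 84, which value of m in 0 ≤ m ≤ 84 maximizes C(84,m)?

42

C(84,m) is maximized at m = 84/2 = 42.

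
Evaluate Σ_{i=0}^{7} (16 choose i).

1 + 16 + 120 + 560 + 1820 + 4368 + 8008 + 11440 = 26333.

26333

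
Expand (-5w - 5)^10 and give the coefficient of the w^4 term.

The general term is C(10,j)·(-5w)^j·(-5)^(10-j); the w^4 term has j = 4.
C(10,4) = 210.
Coefficient = C(10,4) · (-5)^4 · (-5)^6 = 210 · 625 · 15625 = 2050781250.

2050781250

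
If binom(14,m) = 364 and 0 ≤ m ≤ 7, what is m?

3

C(14,m) increases on 0 ≤ m ≤ 7. C(14,2) = 91 and C(14,3) = 364, so m = 3.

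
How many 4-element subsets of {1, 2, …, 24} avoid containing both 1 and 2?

10395

All 4-subsets: C(24,4) = 10626. Those containing both fixed elements: C(22,2) = 231.
10626 − 231 = 10395.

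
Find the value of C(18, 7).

31824

C(18,7) = (18·17·16·15·14·13·12) / 7! = 160392960 / 5040 = 31824.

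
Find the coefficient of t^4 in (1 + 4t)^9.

32256

The general term is C(9,j)·(1)^j·(4t)^(9-j); the t^4 term has j = 5.
C(9,5) = 126.
Coefficient = C(9,5) · 4^4 = 126 · 256 = 32256.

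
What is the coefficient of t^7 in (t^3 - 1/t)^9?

-126

General term: C(9,j)·(t^3)^j·(-1/t)^(9-j), with t-exponent 3j − 1(9−j) = 4j − 9.
Set 4j − 9 = 7: j = 4.
C(9,4) = 126; 1^4 = 1; (-1)^5 = -1.
Coefficient = 126 · 1 · (-1) = -126.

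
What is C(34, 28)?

1344904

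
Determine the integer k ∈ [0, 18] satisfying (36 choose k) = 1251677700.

C(36,k) increases on 0 ≤ k ≤ 18. C(36,11) = 600805296 and C(36,12) = 1251677700, so k = 12.

12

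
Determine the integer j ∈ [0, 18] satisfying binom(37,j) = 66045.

C(37,j) increases on 0 ≤ j ≤ 18. C(37,3) = 7770 and C(37,4) = 66045, so j = 4.

4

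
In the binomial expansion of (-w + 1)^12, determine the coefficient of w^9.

-220

The general term is C(12,j)·(-w)^j·(1)^(12-j); the w^9 term has j = 9.
C(12,9) = 220.
Coefficient = C(12,9) · (-1)^9 = 220 · (-1) = -220.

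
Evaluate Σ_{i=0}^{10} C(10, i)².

184756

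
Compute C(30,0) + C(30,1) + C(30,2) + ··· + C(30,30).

1073741824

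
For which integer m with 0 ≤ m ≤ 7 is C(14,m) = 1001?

4

C(14,m) increases on 0 ≤ m ≤ 7. C(14,3) = 364 and C(14,4) = 1001, so m = 4.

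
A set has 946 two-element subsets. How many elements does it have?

n(n−1)/2 = 946 ⇒ n(n−1) = 1892. Since 44·43 = 1892, n = 44.

44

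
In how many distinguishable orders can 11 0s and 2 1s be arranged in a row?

Choose positions for the 0s: C(13,11) = 78.

78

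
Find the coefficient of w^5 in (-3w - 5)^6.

The general term is C(6,j)·(-3w)^j·(-5)^(6-j); the w^5 term has j = 5.
C(6,5) = 6.
Coefficient = C(6,5) · (-3)^5 · (-5)^1 = 6 · (-243) · (-5) = 7290.

7290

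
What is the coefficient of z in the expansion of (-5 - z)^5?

The general term is C(5,j)·(-5)^j·(-z)^(5-j); the z^1 term has j = 4.
C(5,4) = 5.
Coefficient = C(5,4) · (-5)^4 · (-1)^1 = 5 · 625 · (-1) = -3125.

-3125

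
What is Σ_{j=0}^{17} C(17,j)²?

2333606220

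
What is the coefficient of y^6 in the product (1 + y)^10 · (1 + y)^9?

(1 + y)^10(1 + y)^9 = (1 + y)^19, so the coefficient of y^6 is C(19,6)·1^6 = 27132·1 = 27132.

27132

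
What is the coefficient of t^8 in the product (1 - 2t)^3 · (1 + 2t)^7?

-768

Coefficient of t^8 = Σ_{j} C(3,j)·(-2)^j·C(7,8-j)·2^(8-j) for j from 1 to 3.
= (-768) + 5376 + (-5376) = -768.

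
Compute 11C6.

C(11,6) = C(11,5) by symmetry.
C(11,5) = (11·10·9·8·7) / 5! = 55440 / 120 = 462.

462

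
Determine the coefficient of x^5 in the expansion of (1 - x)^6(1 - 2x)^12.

-104910

Coefficient of x^5 = Σ_{j} C(6,j)·(-1)^j·C(12,5-j)·(-2)^(5-j) for j from 0 to 5.
= (-25344) + (-47520) + (-26400) + (-5280) + (-360) + (-6) = -104910.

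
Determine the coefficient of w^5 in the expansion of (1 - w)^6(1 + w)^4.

-12

Coefficient of w^5 = Σ_{j} C(6,j)·(-1)^j·C(4,5-j)·1^(5-j) for j from 1 to 5.
= (-6) + 60 + (-120) + 60 + (-6) = -12.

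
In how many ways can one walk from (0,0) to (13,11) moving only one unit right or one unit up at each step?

Each path is a sequence of 24 steps with 13 rights: C(24,13) = 2496144.

2496144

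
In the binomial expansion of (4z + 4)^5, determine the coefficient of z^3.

10240

The general term is C(5,j)·(4z)^j·(4)^(5-j); the z^3 term has j = 3.
C(5,3) = 10.
Coefficient = C(5,3) · 4^3 · 4^2 = 10 · 64 · 16 = 10240.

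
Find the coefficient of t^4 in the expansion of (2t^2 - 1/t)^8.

1120

General term: C(8,j)·(2t^2)^j·(-1/t)^(8-j), with t-exponent 2j − 1(8−j) = 3j − 8.
Set 3j − 8 = 4: j = 4.
C(8,4) = 70; 2^4 = 16; (-1)^4 = 1.
Coefficient = 70 · 16 · 1 = 1120.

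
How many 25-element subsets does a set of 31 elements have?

C(31,25) = C(31,6) by symmetry.
C(31,6) = (31·30·29·28·27·26) / 6! = 530122320 / 720 = 736281.

736281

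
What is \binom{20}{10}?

184756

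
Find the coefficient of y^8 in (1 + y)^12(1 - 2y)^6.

495

Coefficient of y^8 = Σ_{j} C(12,j)·1^j·C(6,8-j)·(-2)^(8-j) for j from 2 to 8.
= 4224 + (-42240) + 118800 + (-126720) + 55440 + (-9504) + 495 = 495.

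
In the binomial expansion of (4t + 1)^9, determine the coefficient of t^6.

344064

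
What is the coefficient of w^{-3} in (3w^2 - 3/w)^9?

-708588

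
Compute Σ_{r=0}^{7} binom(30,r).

1 + 30 + 435 + 4060 + 27405 + 142506 + 593775 + 2035800 = 2804012.

2804012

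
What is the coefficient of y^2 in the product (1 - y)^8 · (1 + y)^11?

-5

Coefficient of y^2 = Σ_{j} C(8,j)·(-1)^j·C(11,2-j)·1^(2-j) for j from 0 to 2.
= 55 + (-88) + 28 = -5.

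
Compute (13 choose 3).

C(13,3) = (13·12·11) / 3! = 1716 / 6 = 286.

286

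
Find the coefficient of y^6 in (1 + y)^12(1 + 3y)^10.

2948541

Coefficient of y^6 = Σ_{j} C(12,j)·1^j·C(10,6-j)·3^(6-j) for j from 0 to 6.
= 153090 + 734832 + 1122660 + 712800 + 200475 + 23760 + 924 = 2948541.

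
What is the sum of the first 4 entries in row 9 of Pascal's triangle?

1 + 9 + 36 + 84 = 130.

130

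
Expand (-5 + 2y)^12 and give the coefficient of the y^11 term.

-122880

The general term is C(12,j)·(-5)^j·(2y)^(12-j); the y^11 term has j = 1.
C(12,1) = 12.
Coefficient = C(12,1) · (-5)^1 · 2^11 = 12 · (-5) · 2048 = -122880.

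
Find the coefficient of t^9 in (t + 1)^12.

220

The general term is C(12,j)·(t)^j·(1)^(12-j); the t^9 term has j = 9.
C(12,9) = 220.
Coefficient = C(12,9) = 220.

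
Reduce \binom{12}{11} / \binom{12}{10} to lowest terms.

2/11

C(n,k+1)/C(n,k) = (n−k)/(k+1) = (12−10)/(10+1) = 2/11.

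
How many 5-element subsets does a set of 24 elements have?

42504

C(24,5) = (24·23·22·21·20) / 5! = 5100480 / 120 = 42504.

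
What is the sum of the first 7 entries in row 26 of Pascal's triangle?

1 + 26 + 325 + 2600 + 14950 + 65780 + 230230 = 313912.

313912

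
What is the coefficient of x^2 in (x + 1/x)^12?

792

General term: C(12,j)·(x)^j·(1/x)^(12-j), with x-exponent 1j − 1(12−j) = 2j − 12.
Set 2j − 12 = 2: j = 7.
C(12,7) = 792; 1^7 = 1; 1^5 = 1.
Coefficient = 792 · 1 · 1 = 792.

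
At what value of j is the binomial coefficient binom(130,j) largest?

C(130,j) is maximized at j = 130/2 = 65.

65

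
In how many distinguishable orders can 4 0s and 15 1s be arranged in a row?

3876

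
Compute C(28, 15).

37442160

C(28,15) = C(28,13) by symmetry.
C(28,13) = (28·27·26·25·24·23·22·21·20·19·18·17·16) / 13! = 233153109116928000 / 6227020800 = 37442160.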